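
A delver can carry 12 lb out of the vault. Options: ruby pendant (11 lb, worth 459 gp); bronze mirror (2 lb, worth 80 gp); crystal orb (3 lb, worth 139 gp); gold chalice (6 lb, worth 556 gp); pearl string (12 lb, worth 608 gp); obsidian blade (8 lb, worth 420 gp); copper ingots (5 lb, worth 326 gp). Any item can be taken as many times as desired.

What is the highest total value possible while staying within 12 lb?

1112

2×gold chalice uses 12 of the 12 lb and totals 1112.
Every other selection either busts 12 lb or fails to beat 1112.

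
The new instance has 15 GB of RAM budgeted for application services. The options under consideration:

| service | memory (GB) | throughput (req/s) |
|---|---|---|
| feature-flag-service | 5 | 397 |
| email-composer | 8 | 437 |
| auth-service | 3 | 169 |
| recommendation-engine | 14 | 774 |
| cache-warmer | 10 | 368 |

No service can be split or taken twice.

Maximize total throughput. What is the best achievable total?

Filling by ratio: feature-flag-service + auth-service for 566, with 7 GB left unused.
The 3 GB tied up in auth-service is better spent on email-composer — total rises to 834 (13 GB).
Nothing else within 15 GB beats 834.

834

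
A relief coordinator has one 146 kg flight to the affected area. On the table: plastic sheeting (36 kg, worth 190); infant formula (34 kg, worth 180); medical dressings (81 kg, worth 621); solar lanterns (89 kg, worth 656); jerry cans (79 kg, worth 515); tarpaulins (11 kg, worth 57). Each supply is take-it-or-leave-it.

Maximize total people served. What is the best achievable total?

Density check — medical dressings 7.67, solar lanterns 7.37, jerry cans 6.52, infant formula 5.29 are the best per kg.
The ratio heuristic lands on infant formula + medical dressings + tarpaulins (858) but leaves 20 kg idle.
Replace infant formula and medical dressings with plastic sheeting + solar lanterns: the trade gains 45 net, giving 903 at 136 kg.
Nothing else within 146 kg beats 903.

903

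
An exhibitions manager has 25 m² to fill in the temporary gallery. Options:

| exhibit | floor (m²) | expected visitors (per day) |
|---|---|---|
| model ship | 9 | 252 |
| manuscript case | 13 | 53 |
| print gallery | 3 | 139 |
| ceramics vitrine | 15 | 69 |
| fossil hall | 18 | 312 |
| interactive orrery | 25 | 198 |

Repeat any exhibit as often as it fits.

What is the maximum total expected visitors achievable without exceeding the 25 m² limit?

1112

8×print gallery uses 24 of the 25 m² and totals 1112.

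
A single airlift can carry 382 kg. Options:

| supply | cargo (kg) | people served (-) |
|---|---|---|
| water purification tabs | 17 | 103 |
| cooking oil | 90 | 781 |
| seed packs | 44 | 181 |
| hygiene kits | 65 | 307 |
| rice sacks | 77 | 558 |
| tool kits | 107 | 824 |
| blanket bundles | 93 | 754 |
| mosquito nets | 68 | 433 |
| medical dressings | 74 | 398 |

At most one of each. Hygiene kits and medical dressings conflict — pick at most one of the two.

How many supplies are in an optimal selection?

Optimal total is 2917.
One optimal bundle: cooking oil + rice sacks + tool kits + blanket bundles (367 kg).
Every optimal selection uses 4 supplies.

4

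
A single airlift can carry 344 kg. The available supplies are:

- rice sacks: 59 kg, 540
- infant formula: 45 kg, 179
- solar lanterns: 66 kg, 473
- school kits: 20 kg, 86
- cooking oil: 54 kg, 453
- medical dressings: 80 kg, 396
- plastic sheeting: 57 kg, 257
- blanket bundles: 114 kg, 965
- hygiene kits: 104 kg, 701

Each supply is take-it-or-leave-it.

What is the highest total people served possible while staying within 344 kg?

2679

Filling by ratio: rice sacks + solar lanterns + school kits + cooking oil + blanket bundles for 2517, with 31 kg left unused.
Dropping school kits and cooking oil frees 74 kg; slotting in hygiene kits (104 kg) lifts the total to 2679 at 343 kg.
The spare 1 kg is too small for any remaining supply, and no exchange beats 2679.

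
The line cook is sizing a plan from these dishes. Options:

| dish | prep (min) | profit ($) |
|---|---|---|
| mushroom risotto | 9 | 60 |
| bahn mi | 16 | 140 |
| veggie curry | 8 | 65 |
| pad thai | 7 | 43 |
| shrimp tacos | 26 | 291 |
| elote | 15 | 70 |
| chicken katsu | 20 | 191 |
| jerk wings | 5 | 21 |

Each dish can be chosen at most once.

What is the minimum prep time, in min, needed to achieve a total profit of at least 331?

33

Minimise min subject to total profit ≥ 331.
pad thai + shrimp tacos reaches 334 using 33 min.
Any bundle with less than 33 min falls short of 331.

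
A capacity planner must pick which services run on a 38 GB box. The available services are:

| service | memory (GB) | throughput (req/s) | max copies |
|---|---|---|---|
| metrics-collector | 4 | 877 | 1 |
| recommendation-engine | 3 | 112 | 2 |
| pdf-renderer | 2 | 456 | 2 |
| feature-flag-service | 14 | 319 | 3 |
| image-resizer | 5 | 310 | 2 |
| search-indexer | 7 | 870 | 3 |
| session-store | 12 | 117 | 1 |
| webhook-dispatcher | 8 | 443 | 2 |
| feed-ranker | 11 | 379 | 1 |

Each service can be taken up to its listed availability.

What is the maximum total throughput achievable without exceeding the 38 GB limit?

Greedy by ratio would take metrics-collector + recommendation-engine + 2×pdf-renderer + image-resizer + 3×search-indexer: 37 GB used, total 4821.
Dropping recommendation-engine and image-resizer frees 8 GB; slotting in webhook-dispatcher (8 GB) lifts the total to 4842 at 37 GB.
Every other selection either busts 38 GB or exceeds an availability limit or fails to beat 4842.

4842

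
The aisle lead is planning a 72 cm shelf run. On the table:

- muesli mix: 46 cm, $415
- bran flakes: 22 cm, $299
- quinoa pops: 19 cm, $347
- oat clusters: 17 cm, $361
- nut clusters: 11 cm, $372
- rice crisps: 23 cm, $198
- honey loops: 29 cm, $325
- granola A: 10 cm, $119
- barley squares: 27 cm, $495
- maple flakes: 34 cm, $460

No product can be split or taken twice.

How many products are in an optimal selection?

The maximum weekly sales within 72 cm is 1379.
For example bran flakes + quinoa pops + oat clusters + nut clusters achieves it, using 69 cm.
Every optimal selection uses 4 products.

4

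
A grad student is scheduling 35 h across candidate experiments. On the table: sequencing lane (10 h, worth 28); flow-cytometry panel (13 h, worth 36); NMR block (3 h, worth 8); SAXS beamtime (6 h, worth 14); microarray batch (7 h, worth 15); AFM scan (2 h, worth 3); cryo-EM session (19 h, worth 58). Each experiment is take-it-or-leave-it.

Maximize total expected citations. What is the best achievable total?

102

Greedy by ratio would take sequencing lane + NMR block + AFM scan + cryo-EM session: 34 h used, total 97.
Dropping sequencing lane and AFM scan frees 12 h; slotting in flow-cytometry panel (13 h) lifts the total to 102 at 35 h.
Runner-up sequencing lane + SAXS beamtime + cryo-EM session tops out at 100.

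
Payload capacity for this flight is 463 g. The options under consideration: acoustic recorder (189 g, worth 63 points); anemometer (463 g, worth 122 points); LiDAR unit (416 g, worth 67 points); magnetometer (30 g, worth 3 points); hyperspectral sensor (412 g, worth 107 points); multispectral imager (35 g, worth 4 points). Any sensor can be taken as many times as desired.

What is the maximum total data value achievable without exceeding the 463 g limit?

134

By data value per g: acoustic recorder 0.33, anemometer 0.26, hyperspectral sensor 0.26, LiDAR unit 0.16 lead.
Best packing: 2×acoustic recorder + 2×multispectral imager — 448 g, 134 total.
That's the maximum — no swap from here does better than 134.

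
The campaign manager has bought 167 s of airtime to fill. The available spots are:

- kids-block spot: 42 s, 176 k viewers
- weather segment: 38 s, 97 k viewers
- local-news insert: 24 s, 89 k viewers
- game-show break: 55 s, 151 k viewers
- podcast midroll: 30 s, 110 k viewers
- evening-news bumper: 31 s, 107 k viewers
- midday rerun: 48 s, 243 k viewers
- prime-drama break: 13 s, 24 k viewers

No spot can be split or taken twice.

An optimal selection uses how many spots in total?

5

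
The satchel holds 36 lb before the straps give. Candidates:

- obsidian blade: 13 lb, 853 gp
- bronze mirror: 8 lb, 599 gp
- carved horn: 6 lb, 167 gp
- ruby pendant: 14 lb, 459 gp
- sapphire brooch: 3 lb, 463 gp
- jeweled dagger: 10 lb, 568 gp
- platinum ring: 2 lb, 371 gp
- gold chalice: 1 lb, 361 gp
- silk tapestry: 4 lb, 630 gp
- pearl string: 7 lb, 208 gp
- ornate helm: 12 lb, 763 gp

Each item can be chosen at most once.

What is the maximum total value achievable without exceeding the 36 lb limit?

A density-first pass picks obsidian blade + bronze mirror + sapphire brooch + platinum ring + gold chalice + silk tapestry — 3277 at 31 lb.
The 8 lb tied up in bronze mirror is better spent on ornate helm — total rises to 3441 (35 lb).

3441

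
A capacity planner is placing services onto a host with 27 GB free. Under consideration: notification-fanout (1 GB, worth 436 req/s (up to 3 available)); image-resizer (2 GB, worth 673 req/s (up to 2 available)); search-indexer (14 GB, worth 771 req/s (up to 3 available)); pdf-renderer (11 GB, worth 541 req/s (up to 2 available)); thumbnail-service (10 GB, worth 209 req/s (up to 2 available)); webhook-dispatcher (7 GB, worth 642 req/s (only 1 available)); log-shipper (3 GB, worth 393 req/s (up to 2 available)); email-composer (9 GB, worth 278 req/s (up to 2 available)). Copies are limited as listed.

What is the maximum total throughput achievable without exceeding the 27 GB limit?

4211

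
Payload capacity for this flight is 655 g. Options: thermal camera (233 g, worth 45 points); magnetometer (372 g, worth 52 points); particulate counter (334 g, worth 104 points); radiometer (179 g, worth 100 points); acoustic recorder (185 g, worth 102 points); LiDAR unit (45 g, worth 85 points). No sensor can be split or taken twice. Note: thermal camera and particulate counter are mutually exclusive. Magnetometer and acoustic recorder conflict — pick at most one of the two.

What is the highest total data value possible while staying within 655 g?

Best packing: thermal camera + radiometer + acoustic recorder + LiDAR unit — 642 g, 332 total.
That's the maximum — no feasible swap from here does better than 332.

332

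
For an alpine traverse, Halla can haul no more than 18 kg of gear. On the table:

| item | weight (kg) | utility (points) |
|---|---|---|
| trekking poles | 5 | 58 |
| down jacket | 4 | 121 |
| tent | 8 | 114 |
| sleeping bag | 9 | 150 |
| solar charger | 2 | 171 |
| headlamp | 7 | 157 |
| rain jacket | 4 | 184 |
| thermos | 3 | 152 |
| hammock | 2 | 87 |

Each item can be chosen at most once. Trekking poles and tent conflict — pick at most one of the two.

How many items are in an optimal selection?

Optimal total is 751.
One optimal bundle: solar charger + headlamp + rain jacket + thermos + hammock (18 kg).
All optima have 5 items.

5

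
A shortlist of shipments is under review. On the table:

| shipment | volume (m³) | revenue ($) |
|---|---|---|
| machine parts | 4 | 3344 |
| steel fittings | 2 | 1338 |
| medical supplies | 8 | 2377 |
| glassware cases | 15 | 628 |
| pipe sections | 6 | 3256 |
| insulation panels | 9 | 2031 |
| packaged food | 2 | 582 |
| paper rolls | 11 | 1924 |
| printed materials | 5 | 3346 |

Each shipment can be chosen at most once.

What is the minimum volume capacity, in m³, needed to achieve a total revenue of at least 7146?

11

Need the lightest bundle worth ≥ 7146.
machine parts + steel fittings + printed materials reaches 8028 using 11 m³.
Any bundle with less than 11 m³ falls short of 7146.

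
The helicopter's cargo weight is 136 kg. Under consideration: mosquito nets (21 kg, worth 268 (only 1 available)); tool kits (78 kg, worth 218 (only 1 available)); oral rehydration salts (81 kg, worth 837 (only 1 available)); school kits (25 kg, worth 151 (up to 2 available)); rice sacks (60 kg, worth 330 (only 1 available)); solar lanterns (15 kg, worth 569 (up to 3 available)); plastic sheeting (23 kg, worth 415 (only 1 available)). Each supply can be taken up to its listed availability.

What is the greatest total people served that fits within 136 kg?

Density check — solar lanterns 37.93, plastic sheeting 18.04, mosquito nets 12.76 are the best per kg.
A density-first pass picks mosquito nets + school kits + 3×solar lanterns + plastic sheeting — 2541 at 114 kg.
Replace mosquito nets and school kits and plastic sheeting with oral rehydration salts: the trade gains 3 net, giving 2544 at 126 kg.

2544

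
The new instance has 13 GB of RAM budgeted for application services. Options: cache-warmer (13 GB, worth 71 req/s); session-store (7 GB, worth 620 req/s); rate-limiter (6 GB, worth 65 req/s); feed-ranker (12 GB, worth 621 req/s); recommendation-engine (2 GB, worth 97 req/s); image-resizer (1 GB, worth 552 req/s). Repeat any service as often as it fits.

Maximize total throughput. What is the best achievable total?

7176

Best packing: 13×image-resizer — 13 GB, 7176 total.
Every other selection either busts 13 GB or fails to beat 7176.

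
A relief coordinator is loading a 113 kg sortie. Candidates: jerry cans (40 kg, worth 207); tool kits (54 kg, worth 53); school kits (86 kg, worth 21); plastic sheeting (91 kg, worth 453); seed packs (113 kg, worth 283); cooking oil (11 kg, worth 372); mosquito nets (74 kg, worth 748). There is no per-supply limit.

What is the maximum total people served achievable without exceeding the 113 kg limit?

3720

Density check — cooking oil 33.82, mosquito nets 10.11, jerry cans 5.17 are the best per kg.
Taking 10×cooking oil: 110 kg used, 3720 in people served.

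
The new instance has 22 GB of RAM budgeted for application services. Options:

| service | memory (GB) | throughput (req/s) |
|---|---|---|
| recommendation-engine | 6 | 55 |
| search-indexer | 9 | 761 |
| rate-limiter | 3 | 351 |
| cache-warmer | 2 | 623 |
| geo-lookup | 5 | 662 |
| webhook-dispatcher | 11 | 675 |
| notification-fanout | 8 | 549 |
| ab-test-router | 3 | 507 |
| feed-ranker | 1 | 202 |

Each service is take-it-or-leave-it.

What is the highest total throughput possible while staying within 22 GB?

By throughput per GB: cache-warmer 311.50, feed-ranker 202.00, ab-test-router 169.00 lead.
A density-first pass picks rate-limiter + cache-warmer + geo-lookup + notification-fanout + ab-test-router + feed-ranker — 2894 at 22 GB.
Replace notification-fanout and feed-ranker with search-indexer: the trade gains 10 net, giving 2904 at 22 GB.
Nothing else within 22 GB beats 2904.

2904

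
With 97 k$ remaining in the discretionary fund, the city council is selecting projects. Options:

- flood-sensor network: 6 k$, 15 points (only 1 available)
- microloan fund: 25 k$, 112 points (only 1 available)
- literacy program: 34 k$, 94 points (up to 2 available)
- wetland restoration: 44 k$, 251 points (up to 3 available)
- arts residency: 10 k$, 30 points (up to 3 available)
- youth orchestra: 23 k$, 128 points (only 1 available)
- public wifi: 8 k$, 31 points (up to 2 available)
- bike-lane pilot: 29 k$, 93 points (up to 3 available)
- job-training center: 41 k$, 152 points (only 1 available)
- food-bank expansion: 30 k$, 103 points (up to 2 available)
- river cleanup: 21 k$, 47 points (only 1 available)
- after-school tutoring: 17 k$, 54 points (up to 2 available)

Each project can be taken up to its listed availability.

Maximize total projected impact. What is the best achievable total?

533

2×wetland restoration + public wifi uses 96 of the 97 k$ and totals 533.
The spare 1 k$ is too small for any remaining project, and no exchange beats 533.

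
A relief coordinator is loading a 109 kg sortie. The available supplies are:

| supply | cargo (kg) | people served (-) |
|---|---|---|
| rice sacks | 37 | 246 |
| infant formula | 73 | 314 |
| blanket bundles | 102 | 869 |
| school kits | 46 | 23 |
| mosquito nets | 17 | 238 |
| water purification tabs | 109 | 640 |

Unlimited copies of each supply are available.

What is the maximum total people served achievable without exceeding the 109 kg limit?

Taking 6×mosquito nets: 102 kg used, 1428 in people served.

1428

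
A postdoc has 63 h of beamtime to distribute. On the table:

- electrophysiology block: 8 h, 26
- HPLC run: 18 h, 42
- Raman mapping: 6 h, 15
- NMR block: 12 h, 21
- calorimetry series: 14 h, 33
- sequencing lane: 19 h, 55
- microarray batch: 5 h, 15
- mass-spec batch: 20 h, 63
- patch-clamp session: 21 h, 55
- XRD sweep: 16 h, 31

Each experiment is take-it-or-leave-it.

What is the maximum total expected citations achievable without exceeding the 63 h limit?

177

Greedy by ratio would take electrophysiology block + Raman mapping + sequencing lane + microarray batch + mass-spec batch: 58 h used, total 174.
Dropping Raman mapping and microarray batch frees 11 h; slotting in calorimetry series (14 h) lifts the total to 177 at 61 h.
Electrophysiology block + calorimetry series + mass-spec batch + patch-clamp session (63 h) also reaches 177 — a tie, but nothing goes higher.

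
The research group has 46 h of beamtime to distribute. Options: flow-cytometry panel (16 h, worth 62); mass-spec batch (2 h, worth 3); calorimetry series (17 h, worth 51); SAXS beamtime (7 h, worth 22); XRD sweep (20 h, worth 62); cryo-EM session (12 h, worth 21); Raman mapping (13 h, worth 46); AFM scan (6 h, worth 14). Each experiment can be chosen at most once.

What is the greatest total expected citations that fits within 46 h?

159

Taking the top-ratio experiments first gives flow-cytometry panel + mass-spec batch + SAXS beamtime + Raman mapping + AFM scan for 147 (44 h).
Replace mass-spec batch and SAXS beamtime and AFM scan with calorimetry series: the trade gains 12 net, giving 159 at 46 h.
Every other selection either busts 46 h or fails to beat 159.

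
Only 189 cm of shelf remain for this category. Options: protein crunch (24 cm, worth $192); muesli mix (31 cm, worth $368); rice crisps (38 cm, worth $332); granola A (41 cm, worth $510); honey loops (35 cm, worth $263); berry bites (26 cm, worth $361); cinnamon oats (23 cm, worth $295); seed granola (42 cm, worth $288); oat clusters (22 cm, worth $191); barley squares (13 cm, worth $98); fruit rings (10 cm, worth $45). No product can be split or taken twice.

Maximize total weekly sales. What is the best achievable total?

2058

By weekly sales per cm: berry bites 13.88, cinnamon oats 12.83, granola A 12.44, muesli mix 11.87 lead.
The ratio heuristic lands on muesli mix + rice crisps + granola A + berry bites + cinnamon oats + oat clusters (2057) but leaves 8 cm idle.
Replace oat clusters with protein crunch: the trade gains 1 net, giving 2058 at 183 cm.
The closest alternative, muesli mix + rice crisps + granola A + berry bites + cinnamon oats + oat clusters, reaches only 2057.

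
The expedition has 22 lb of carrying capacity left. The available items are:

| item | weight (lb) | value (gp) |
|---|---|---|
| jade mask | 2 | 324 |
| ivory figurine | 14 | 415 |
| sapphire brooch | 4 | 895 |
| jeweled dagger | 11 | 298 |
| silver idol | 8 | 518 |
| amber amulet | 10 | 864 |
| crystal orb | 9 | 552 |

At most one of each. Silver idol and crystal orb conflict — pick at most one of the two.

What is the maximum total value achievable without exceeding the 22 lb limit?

2277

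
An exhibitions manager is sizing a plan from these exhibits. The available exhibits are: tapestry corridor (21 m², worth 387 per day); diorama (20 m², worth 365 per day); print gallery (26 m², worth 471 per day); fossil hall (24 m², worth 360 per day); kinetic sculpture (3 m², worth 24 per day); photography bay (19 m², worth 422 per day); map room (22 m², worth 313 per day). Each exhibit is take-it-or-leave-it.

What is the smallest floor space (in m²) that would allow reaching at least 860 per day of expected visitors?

45

Need the lightest bundle worth ≥ 860.
print gallery + photography bay reaches 893 using 45 m².
No combination under 45 m² hits 860.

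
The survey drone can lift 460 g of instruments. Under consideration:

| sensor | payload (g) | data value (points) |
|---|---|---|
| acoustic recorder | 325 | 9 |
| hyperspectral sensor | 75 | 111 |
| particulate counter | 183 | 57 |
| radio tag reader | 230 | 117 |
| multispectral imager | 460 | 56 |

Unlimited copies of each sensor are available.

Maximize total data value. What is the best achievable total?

666

Best packing: 6×hyperspectral sensor — 450 g, 666 total.
Every other selection either busts 460 g or fails to beat 666.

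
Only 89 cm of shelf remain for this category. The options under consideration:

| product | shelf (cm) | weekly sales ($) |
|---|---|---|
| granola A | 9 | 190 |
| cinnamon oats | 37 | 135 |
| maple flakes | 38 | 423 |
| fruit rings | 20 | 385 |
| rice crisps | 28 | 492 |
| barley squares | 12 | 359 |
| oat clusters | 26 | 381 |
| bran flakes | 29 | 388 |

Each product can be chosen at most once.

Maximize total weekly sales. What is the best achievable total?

Taking the top-ratio products first gives granola A + fruit rings + rice crisps + barley squares for 1426 (69 cm).
Replace granola A with bran flakes: the trade gains 198 net, giving 1624 at 89 cm.
That's the maximum — no swap from here does better than 1624.

1624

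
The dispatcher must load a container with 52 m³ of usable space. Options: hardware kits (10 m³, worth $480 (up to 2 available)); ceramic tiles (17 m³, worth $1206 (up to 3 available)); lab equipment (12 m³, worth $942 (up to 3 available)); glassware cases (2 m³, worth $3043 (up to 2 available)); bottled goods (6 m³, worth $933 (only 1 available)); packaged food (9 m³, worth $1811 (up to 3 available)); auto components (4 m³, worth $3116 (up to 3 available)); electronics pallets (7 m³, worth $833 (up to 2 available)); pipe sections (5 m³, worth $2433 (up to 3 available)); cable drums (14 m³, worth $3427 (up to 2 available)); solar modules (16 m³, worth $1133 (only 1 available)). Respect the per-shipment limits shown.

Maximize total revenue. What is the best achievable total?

Best packing: 2×glassware cases + bottled goods + 3×auto components + 3×pipe sections + cable drums — 51 m³, 27093 total.
Every other selection either busts 52 m³ or exceeds an availability limit or fails to beat 27093.

27093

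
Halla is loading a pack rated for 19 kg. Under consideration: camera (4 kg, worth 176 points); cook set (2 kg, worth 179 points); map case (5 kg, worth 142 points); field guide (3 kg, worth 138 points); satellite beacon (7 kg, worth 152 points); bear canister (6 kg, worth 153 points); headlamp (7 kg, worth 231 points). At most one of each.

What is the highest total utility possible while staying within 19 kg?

739

Taking the top-ratio items first gives camera + cook set + field guide + headlamp for 724 (16 kg).
Replace field guide with bear canister: the trade gains 15 net, giving 739 at 19 kg.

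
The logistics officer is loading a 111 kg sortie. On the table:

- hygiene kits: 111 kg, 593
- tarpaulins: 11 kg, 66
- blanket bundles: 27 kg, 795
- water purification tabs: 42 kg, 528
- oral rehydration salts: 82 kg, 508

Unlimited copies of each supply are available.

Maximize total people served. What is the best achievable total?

3180

Taking 4×blanket bundles: 108 kg used, 3180 in people served.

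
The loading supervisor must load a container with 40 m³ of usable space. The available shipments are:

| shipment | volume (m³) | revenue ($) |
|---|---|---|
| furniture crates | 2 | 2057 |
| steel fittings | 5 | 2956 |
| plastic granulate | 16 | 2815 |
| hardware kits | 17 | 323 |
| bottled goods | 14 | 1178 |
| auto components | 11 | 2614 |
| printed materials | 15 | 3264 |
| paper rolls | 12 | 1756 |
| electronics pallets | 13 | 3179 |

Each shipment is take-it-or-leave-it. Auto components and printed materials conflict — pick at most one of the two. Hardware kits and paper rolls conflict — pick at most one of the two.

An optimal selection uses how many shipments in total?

4

Best achievable revenue is 11456.
One optimal bundle: furniture crates + steel fittings + printed materials + electronics pallets (35 m³).
Every optimal selection uses 4 shipments.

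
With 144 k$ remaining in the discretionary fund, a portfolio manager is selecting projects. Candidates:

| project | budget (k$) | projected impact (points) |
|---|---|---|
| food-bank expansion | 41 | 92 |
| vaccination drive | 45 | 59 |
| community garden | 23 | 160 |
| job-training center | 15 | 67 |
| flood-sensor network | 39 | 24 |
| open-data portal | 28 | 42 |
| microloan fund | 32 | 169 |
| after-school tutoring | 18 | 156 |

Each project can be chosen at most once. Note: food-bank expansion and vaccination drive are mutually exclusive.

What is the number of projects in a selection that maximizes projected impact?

Optimal total is 644.
food-bank expansion + community garden + job-training center + microloan fund + after-school tutoring hits 644 at 129 k$.
Every optimal selection uses 5 projects.

5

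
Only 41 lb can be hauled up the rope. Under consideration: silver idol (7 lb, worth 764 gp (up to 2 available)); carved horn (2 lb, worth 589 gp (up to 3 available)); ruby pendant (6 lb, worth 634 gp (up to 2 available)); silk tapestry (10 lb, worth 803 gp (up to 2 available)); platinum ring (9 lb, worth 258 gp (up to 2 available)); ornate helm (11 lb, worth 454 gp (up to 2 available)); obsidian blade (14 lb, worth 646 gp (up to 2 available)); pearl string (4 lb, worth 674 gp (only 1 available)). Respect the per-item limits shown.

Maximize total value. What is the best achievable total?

5406

Taking the top-ratio items first gives 2×silver idol + 3×carved horn + 2×ruby pendant + pearl string for 5237 (36 lb).
Dropping ruby pendant frees 6 lb; slotting in silk tapestry (10 lb) lifts the total to 5406 at 40 lb.
No other feasible combination exceeds 5406.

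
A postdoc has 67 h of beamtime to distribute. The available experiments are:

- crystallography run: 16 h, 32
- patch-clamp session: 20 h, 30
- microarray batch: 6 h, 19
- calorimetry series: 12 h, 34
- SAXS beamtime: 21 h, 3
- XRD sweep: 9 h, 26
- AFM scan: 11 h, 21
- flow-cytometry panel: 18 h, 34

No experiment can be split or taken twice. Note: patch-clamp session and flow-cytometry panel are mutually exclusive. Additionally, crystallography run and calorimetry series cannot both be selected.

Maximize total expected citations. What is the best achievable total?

134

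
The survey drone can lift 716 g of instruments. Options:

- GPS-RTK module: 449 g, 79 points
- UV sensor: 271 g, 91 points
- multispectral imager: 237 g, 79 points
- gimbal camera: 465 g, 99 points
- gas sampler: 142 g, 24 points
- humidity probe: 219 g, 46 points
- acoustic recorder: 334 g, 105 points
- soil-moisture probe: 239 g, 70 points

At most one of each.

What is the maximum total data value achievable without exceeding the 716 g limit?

208

By data value per g: UV sensor 0.34, multispectral imager 0.33, acoustic recorder 0.31 lead.
The ratio heuristic lands on UV sensor + multispectral imager + gas sampler (194) but leaves 66 g idle.
Dropping UV sensor frees 271 g; slotting in acoustic recorder (334 g) lifts the total to 208 at 713 g.
Nothing else within 716 g beats 208.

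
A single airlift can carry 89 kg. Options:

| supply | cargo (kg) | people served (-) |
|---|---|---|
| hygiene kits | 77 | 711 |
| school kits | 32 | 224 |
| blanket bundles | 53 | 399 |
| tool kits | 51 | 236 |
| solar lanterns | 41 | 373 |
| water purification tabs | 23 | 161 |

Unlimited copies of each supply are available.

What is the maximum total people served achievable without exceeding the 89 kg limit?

746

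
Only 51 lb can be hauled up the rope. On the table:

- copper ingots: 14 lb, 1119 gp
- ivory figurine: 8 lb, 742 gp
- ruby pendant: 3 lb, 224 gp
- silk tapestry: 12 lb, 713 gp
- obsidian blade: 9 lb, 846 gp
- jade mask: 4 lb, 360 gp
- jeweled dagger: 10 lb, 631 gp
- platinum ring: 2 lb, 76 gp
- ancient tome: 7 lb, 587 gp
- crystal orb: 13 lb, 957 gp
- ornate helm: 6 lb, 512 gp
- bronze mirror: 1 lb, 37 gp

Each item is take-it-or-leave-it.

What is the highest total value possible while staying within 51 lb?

Ranking by ratio (value/lb): obsidian blade 94.00, ivory figurine 92.75, jade mask 90.00.
Copper ingots + ivory figurine + ruby pendant + obsidian blade + jade mask + ancient tome + ornate helm uses 51 of the 51 lb and totals 4390.
Next best is copper ingots + ivory figurine + obsidian blade + jade mask + platinum ring + ancient tome + ornate helm + bronze mirror at 4279 (51 lb) — short by 111.

4390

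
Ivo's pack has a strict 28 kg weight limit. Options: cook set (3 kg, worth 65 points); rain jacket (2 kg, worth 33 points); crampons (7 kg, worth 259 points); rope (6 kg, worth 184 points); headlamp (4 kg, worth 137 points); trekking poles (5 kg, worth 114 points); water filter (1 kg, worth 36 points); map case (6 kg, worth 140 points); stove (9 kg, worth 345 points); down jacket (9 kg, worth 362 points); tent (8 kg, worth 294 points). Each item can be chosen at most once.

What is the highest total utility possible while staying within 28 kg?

Greedy by ratio would take rain jacket + crampons + water filter + stove + down jacket: 28 kg used, total 1035.
Reworking the packing: crampons + headlamp + down jacket + tent uses 28 kg and improves the total to 1052.
The closest alternative, water filter + stove + down jacket + tent, reaches only 1037.

1052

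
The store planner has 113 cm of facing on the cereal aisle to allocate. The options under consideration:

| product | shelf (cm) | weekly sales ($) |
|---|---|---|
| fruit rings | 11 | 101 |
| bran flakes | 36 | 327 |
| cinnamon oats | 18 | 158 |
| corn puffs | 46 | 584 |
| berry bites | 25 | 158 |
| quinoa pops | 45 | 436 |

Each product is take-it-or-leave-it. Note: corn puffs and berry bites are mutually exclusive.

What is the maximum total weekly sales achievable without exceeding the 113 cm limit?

By weekly sales per cm: corn puffs 12.70, quinoa pops 9.69, fruit rings 9.18 lead.
Taking the top-ratio products first gives fruit rings + corn puffs + quinoa pops for 1121 (102 cm).
Dropping fruit rings frees 11 cm; slotting in cinnamon oats (18 cm) lifts the total to 1178 at 109 cm.
Runner-up fruit rings + bran flakes + cinnamon oats + corn puffs tops out at 1170.

1178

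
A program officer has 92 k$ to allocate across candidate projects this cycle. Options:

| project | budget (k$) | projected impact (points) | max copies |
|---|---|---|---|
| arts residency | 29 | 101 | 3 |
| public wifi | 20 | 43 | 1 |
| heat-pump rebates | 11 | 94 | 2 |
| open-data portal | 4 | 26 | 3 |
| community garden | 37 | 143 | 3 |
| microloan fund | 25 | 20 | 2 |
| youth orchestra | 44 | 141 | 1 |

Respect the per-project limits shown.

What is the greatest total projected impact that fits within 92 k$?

468

By projected impact per k$: heat-pump rebates 8.55, open-data portal 6.50, community garden 3.86, arts residency 3.48 lead.
A density-first pass picks public wifi + 2×heat-pump rebates + 3×open-data portal + community garden — 452 at 91 k$.
Replace public wifi and community garden with 2×arts residency: the trade gains 16 net, giving 468 at 92 k$.
Every other selection either busts 92 k$ or exceeds an availability limit or fails to beat 468.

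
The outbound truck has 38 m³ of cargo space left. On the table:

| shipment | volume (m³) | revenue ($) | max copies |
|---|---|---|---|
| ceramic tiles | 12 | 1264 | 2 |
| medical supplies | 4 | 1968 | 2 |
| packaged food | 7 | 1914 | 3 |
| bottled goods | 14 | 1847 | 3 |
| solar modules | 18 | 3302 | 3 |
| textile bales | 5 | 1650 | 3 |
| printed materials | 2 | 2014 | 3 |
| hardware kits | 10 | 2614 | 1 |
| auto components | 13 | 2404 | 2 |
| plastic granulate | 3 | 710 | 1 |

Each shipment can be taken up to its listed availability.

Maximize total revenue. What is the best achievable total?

Greedy by ratio would take 2×medical supplies + packaged food + 3×textile bales + 3×printed materials: 36 m³ used, total 16842.
Dropping textile bales frees 5 m³; slotting in packaged food (7 m³) lifts the total to 17106 at 38 m³.
No other feasible combination exceeds 17106.

17106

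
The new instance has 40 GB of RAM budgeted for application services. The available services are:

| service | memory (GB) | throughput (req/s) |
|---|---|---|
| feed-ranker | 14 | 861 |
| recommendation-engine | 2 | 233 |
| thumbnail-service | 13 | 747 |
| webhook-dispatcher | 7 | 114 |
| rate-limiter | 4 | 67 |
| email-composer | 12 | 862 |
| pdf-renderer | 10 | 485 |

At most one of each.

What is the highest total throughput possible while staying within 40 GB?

Ranking by ratio (throughput/GB): recommendation-engine 116.50, email-composer 71.83, feed-ranker 61.50, thumbnail-service 57.46.
Greedy by ratio would take feed-ranker + recommendation-engine + email-composer + pdf-renderer: 38 GB used, total 2441.
Dropping recommendation-engine and pdf-renderer frees 12 GB; slotting in thumbnail-service (13 GB) lifts the total to 2470 at 39 GB.

2470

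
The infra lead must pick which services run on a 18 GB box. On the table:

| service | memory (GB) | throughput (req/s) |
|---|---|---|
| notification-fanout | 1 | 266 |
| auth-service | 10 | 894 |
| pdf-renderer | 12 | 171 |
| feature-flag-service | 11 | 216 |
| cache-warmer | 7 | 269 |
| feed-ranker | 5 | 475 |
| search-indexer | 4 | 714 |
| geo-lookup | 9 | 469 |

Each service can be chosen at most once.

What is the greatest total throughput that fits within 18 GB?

Ranking by ratio (throughput/GB): notification-fanout 266.00, search-indexer 178.50, feed-ranker 95.00, auth-service 89.40.
Filling by ratio: notification-fanout + cache-warmer + feed-ranker + search-indexer for 1724, with 1 GB left unused.
Dropping cache-warmer and feed-ranker frees 12 GB; slotting in auth-service (10 GB) lifts the total to 1874 at 15 GB.

1874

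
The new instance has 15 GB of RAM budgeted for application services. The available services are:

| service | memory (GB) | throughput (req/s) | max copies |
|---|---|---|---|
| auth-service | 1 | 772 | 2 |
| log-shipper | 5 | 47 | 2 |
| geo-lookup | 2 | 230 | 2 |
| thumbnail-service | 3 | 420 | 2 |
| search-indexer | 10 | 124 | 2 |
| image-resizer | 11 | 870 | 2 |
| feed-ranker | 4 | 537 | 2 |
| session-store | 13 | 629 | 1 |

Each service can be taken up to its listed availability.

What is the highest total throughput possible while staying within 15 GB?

3268

Ranking by ratio (throughput/GB): auth-service 772.00, thumbnail-service 140.00, feed-ranker 134.25.
Taking the top-ratio services first gives 2×auth-service + geo-lookup + 2×thumbnail-service + feed-ranker for 3151 (14 GB).
Replace thumbnail-service with feed-ranker: the trade gains 117 net, giving 3268 at 15 GB.
That's the maximum — no swap from here does better than 3268.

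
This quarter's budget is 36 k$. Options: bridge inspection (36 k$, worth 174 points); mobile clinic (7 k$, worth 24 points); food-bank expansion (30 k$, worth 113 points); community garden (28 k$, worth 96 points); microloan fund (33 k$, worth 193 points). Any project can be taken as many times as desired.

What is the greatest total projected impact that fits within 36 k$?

By projected impact per k$: microloan fund 5.85, bridge inspection 4.83, food-bank expansion 3.77 lead.
Microloan fund uses 33 of the 36 k$ and totals 193.

193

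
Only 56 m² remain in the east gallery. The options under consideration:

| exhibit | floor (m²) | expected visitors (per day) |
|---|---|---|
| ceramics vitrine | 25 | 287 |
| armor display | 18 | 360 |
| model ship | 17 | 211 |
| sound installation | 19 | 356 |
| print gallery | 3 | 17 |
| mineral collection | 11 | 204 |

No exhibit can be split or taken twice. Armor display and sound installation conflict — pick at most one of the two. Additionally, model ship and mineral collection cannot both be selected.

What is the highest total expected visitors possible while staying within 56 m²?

851

Ranking by ratio (expected visitors/m²): armor display 20.00, sound installation 18.74, mineral collection 18.55.
Best packing: ceramics vitrine + armor display + mineral collection — 54 m², 851 total.
Nothing else feasible within 56 m² beats 851.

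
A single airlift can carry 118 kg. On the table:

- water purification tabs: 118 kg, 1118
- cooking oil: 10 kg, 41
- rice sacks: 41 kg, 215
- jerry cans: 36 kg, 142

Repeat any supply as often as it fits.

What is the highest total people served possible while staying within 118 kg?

1118

By people served per kg: water purification tabs 9.47, rice sacks 5.24, cooking oil 4.10 lead.
Water purification tabs uses 118 of the 118 kg and totals 1118.
Nothing else within 118 kg beats 1118.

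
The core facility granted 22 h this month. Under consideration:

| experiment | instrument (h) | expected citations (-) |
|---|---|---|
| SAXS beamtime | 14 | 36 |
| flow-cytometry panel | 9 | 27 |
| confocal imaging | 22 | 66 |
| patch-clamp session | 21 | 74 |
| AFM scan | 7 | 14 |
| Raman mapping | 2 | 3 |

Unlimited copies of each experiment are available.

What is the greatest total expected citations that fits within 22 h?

74

By expected citations per h: patch-clamp session 3.52, flow-cytometry panel 3.00, confocal imaging 3.00 lead.
The ratio ordering already packs tightly: patch-clamp session, 21 h, 74.
That's the maximum — no swap from here does better than 74.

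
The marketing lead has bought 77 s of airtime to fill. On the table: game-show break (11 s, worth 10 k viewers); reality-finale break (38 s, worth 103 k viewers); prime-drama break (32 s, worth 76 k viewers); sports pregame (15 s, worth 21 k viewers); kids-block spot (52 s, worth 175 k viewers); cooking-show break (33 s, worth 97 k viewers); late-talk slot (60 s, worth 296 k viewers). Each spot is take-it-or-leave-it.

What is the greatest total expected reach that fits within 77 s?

Sports pregame + late-talk slot uses 75 of the 77 s and totals 317.
The spare 2 s is too small for any remaining spot, and no exchange beats 317.

317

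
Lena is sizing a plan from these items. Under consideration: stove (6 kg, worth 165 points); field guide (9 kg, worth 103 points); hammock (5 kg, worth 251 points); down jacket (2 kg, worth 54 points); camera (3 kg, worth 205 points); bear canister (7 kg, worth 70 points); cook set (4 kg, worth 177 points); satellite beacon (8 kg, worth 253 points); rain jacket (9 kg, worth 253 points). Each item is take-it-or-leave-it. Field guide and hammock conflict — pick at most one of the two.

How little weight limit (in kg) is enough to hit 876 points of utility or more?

20

Minimise kg subject to total utility ≥ 876.
Taking hammock + camera + cook set + satellite beacon gives 886 (≥ 876) for 20 kg.
Below 20 kg the best achievable stays under 876.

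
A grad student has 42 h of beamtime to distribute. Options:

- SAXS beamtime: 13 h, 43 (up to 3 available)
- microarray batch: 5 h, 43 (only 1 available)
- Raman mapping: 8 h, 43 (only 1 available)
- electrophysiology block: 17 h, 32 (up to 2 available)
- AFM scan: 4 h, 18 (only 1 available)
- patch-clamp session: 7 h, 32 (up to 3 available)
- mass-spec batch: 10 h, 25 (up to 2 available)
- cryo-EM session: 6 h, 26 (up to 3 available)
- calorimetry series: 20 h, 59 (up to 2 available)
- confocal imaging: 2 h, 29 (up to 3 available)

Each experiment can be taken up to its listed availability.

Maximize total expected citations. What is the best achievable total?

A density-first pass picks microarray batch + Raman mapping + 3×patch-clamp session + 3×confocal imaging — 269 at 40 h.
Dropping 2×patch-clamp session frees 14 h; slotting in AFM scan + 2×cryo-EM session (16 h) lifts the total to 275 at 42 h.
No other feasible combination exceeds 275.

275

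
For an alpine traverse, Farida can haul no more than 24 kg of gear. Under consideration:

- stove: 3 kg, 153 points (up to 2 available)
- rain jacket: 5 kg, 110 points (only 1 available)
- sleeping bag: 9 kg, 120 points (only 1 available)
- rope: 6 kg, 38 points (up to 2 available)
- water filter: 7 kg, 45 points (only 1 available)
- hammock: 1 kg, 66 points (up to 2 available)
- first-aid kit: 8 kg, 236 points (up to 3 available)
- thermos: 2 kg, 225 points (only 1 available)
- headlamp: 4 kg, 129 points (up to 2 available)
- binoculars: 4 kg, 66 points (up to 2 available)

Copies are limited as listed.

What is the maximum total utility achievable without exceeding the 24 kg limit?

Density check — thermos 112.50, hammock 66.00, stove 51.00, headlamp 32.25 are the best per kg.
The ratio ordering already packs tightly: 2×stove + rain jacket + 2×hammock + thermos + 2×headlamp, 23 kg, 1031.

1031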